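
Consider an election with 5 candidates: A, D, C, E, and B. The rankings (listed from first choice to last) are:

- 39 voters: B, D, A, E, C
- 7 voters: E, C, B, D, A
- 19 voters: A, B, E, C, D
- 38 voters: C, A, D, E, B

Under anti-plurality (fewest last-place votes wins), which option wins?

Last-place votes: A 7, D 19, C 39, E 0, B 38.
E is ranked last by the fewest voters, so E wins.

E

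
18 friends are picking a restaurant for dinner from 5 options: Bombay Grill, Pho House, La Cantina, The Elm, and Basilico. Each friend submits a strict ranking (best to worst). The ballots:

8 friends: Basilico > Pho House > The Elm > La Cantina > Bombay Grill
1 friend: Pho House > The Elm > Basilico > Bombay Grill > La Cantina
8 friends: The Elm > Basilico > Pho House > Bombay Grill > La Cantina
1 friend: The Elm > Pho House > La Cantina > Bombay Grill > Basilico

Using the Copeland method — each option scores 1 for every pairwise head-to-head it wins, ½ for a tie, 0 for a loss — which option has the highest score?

The Elm

Bombay Grill: ties La Cantina; loses to Pho House, The Elm, and Basilico → score 0.5.
Pho House: beats Bombay Grill and La Cantina; ties The Elm; loses to Basilico → score 2.5.
La Cantina: ties Bombay Grill; loses to Pho House, The Elm, and Basilico → score 0.5.
The Elm: beats Bombay Grill, La Cantina, and Basilico; ties Pho House → score 3.5.
Basilico: beats Bombay Grill, Pho House, and La Cantina; loses to The Elm → score 3.
The Elm has the best pairwise record.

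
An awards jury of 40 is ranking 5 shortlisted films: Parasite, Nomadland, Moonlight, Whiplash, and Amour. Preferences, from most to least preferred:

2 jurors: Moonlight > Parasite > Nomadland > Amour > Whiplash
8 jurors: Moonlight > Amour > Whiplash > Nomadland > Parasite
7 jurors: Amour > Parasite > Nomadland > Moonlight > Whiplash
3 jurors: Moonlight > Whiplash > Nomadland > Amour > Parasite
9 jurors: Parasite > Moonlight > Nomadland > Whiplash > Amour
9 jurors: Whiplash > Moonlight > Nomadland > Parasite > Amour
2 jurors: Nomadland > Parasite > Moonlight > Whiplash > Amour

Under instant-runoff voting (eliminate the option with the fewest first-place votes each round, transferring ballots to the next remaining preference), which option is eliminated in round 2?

Round 1: Parasite 9, Nomadland 2, Moonlight 13, Whiplash 9, Amour 7. Eliminate Nomadland.
Round 2: Parasite 11, Moonlight 13, Whiplash 9, Amour 7. Eliminate Amour.

Amour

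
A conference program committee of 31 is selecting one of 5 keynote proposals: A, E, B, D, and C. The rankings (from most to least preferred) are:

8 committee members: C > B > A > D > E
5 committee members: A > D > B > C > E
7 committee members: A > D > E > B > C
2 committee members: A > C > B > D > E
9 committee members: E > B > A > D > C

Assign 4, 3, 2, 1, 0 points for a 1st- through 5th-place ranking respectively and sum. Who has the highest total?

A

A: 8·2 + 5·4 + 7·4 + 2·4 + 9·2 = 90
E: 8·0 + 5·0 + 7·2 + 2·0 + 9·4 = 50
B: 8·3 + 5·2 + 7·1 + 2·2 + 9·3 = 72
D: 8·1 + 5·3 + 7·3 + 2·1 + 9·1 = 55
C: 8·4 + 5·1 + 7·0 + 2·3 + 9·0 = 43
A has the highest Borda score (90).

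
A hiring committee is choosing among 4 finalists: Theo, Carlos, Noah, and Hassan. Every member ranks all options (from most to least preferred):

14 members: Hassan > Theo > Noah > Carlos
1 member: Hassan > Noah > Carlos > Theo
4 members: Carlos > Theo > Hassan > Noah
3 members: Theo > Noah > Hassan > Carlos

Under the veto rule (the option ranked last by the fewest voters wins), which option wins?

Hassan

Last-place votes: Theo 1, Carlos 17, Noah 4, Hassan 0.
Hassan is ranked last by the fewest voters, so Hassan wins.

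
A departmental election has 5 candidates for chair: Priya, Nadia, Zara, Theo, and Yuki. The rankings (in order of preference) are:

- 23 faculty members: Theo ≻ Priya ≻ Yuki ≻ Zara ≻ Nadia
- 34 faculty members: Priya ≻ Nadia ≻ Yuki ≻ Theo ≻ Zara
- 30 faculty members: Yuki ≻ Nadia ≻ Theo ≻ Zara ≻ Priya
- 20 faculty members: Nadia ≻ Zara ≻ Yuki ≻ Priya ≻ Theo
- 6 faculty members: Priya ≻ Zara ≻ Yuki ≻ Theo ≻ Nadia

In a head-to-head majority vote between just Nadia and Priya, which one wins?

Voters preferring Nadia to Priya: 50; preferring Priya to Nadia: 63.
Priya wins the head-to-head.

Priya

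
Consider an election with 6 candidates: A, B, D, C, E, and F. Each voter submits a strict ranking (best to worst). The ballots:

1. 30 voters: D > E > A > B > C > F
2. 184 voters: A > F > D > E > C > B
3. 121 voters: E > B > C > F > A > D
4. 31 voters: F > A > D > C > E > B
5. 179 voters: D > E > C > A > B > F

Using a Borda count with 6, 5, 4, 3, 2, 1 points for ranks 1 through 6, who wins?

A: 30·4 + 184·6 + 121·2 + 31·5 + 179·3 = 2158
B: 30·3 + 184·1 + 121·5 + 31·1 + 179·2 = 1268
D: 30·6 + 184·4 + 121·1 + 31·4 + 179·6 = 2235
C: 30·2 + 184·2 + 121·4 + 31·3 + 179·4 = 1721
E: 30·5 + 184·3 + 121·6 + 31·2 + 179·5 = 2385
F: 30·1 + 184·5 + 121·3 + 31·6 + 179·1 = 1678
E has the highest Borda score (2385).

E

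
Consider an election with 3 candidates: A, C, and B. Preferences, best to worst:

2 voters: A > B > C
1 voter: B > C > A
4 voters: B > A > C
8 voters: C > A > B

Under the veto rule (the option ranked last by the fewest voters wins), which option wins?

A

Last-place votes: A 1, C 6, B 8.
A is ranked last by the fewest voters, so A wins.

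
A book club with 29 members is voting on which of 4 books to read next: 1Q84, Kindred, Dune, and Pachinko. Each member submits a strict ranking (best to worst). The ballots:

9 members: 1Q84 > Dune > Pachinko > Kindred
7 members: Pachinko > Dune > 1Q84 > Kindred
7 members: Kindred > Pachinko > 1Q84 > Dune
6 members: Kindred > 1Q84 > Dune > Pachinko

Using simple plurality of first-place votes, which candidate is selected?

First-place votes: 1Q84 9, Kindred 13, Dune 0, Pachinko 7.
Kindred has the most first-place votes.

Kindred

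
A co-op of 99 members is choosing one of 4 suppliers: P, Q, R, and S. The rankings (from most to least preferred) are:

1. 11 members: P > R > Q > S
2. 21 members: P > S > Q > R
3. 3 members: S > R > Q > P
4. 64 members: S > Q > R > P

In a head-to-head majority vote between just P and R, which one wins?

Voters preferring P to R: 32; preferring R to P: 67.
R wins the head-to-head.

R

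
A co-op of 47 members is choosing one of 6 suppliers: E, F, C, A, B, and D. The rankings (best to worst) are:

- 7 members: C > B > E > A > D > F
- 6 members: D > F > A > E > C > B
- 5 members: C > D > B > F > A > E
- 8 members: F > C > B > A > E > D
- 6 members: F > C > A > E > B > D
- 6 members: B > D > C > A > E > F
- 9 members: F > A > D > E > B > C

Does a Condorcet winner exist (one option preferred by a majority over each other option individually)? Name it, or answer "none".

Checking pairwise contests:
F beats E 34–13.
D beats F 24–23.
F beats C 29–18.
F beats A 34–13.
F beats B 29–18.
C beats D 26–21.
Every option loses at least one head-to-head, so there is no Condorcet winner.

none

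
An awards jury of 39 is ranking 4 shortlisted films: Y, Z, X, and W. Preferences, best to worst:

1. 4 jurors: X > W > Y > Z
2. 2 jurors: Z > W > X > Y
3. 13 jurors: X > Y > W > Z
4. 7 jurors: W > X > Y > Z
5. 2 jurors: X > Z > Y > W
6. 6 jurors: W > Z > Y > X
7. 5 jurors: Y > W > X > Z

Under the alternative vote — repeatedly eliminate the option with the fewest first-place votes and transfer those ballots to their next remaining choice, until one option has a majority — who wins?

Round 1: Y 5, Z 2, X 19, W 13. Eliminate Z.
Round 2: Y 5, X 19, W 15. Eliminate Y.
Round 3: X 19, W 20. W has a majority.

W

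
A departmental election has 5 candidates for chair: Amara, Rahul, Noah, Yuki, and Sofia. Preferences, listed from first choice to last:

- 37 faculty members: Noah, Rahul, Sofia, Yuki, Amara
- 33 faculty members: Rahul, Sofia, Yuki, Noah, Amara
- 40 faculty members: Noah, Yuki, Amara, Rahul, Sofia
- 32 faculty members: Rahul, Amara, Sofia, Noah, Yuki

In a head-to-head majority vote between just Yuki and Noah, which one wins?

Voters preferring Yuki to Noah: 33; preferring Noah to Yuki: 109.
Noah wins the head-to-head.

Noah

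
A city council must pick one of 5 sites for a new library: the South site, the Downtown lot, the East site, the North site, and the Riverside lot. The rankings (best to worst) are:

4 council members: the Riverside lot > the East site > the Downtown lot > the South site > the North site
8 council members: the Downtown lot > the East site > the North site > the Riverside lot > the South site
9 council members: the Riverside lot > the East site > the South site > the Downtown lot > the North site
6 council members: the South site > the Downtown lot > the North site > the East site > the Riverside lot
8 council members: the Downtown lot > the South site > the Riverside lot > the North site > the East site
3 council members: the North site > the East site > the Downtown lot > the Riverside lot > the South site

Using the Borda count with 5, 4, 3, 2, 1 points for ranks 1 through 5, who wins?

the Downtown lot

the South site: 4·2 + 8·1 + 9·3 + 6·5 + 8·4 + 3·1 = 108
the Downtown lot: 4·3 + 8·5 + 9·2 + 6·4 + 8·5 + 3·3 = 143
the East site: 4·4 + 8·4 + 9·4 + 6·2 + 8·1 + 3·4 = 116
the North site: 4·1 + 8·3 + 9·1 + 6·3 + 8·2 + 3·5 = 86
the Riverside lot: 4·5 + 8·2 + 9·5 + 6·1 + 8·3 + 3·2 = 117
the Downtown lot has the highest Borda score (143).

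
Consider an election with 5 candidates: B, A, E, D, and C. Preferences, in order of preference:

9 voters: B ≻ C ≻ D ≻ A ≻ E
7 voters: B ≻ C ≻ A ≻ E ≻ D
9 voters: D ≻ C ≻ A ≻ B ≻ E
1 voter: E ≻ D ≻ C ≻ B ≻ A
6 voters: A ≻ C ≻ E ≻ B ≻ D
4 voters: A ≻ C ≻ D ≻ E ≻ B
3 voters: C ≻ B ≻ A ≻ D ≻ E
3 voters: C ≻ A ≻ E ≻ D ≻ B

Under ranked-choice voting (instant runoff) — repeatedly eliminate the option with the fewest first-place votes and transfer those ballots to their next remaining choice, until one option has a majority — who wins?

A

Round 1: B 16, A 10, E 1, D 9, C 6. Eliminate E.
Round 2: B 16, A 10, D 10, C 6. Eliminate C.
Round 3: B 19, A 13, D 10. Eliminate D.
Round 4: B 20, A 22. A has a majority.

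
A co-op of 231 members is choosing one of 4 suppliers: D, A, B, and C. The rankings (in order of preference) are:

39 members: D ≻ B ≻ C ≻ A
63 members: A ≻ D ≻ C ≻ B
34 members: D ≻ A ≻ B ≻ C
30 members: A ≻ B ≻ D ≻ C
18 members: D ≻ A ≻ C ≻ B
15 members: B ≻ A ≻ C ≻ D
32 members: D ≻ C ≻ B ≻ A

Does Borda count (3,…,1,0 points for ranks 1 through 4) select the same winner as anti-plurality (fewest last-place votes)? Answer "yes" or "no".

Borda — scores: D 525, A 413, B 249, C 199. Winner: D.
Anti-plurality — last-place votes: D 15, A 71, B 81, C 64. Winner: D.
The two methods agree.

yes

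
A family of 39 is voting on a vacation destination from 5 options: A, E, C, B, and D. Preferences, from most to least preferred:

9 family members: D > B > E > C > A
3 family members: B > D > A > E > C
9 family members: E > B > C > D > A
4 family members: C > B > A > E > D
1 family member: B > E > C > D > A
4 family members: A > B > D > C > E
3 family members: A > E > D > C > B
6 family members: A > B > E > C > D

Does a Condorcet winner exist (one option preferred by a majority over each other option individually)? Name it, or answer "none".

B vs A: 26–13 for B.
B vs E: 27–12 for B.
B vs C: 32–7 for B.
B vs D: 27–12 for B.
B beats every other option head-to-head.

B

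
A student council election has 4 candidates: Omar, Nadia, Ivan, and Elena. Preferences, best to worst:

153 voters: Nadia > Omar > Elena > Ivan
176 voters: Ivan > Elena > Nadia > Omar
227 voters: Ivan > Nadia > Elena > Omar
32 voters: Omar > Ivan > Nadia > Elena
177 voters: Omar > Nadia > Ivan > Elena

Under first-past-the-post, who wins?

First-place votes: Omar 209, Nadia 153, Ivan 403, Elena 0.
Ivan has the most first-place votes.

Ivan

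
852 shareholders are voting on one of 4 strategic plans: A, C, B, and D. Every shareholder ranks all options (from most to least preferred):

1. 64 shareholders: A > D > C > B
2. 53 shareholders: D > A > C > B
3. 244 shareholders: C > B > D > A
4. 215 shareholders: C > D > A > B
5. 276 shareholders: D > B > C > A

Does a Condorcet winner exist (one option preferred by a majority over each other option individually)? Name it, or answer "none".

C vs A: 735–117 for C.
C vs B: 576–276 for C.
C vs D: 459–393 for C.
C beats every other option head-to-head.

C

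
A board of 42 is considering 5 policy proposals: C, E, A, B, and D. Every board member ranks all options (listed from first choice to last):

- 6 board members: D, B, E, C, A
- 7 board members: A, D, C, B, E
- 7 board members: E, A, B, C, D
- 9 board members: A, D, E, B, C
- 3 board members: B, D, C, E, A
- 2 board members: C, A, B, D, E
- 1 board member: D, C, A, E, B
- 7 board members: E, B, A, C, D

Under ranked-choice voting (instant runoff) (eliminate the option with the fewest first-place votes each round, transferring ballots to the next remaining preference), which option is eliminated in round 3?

Round 1: C 2, E 14, A 16, B 3, D 7. Eliminate C.
Round 2: E 14, A 18, B 3, D 7. Eliminate B.
Round 3: E 14, A 18, D 10. Eliminate D.

D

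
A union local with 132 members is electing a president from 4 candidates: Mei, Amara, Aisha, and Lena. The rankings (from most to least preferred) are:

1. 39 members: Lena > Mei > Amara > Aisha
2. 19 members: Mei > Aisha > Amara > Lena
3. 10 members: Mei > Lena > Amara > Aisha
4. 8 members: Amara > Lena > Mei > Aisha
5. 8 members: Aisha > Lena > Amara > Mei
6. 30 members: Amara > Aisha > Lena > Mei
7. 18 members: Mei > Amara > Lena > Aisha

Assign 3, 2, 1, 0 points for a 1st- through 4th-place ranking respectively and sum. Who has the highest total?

Mei: 39·2 + 19·3 + 10·3 + 8·1 + 8·0 + 30·0 + 18·3 = 227
Amara: 39·1 + 19·1 + 10·1 + 8·3 + 8·1 + 30·3 + 18·2 = 226
Aisha: 39·0 + 19·2 + 10·0 + 8·0 + 8·3 + 30·2 + 18·0 = 122
Lena: 39·3 + 19·0 + 10·2 + 8·2 + 8·2 + 30·1 + 18·1 = 217
Mei has the highest Borda score (227).

Mei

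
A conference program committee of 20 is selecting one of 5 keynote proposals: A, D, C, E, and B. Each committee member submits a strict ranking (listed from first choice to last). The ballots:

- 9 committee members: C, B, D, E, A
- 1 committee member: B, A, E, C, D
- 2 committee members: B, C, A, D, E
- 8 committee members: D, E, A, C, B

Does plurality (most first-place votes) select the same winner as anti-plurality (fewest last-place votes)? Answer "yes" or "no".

yes

Plurality — first-place votes: A 0, D 8, C 9, E 0, B 3. Winner: C.
Anti-plurality — last-place votes: A 9, D 1, C 0, E 2, B 8. Winner: C.
The two methods agree.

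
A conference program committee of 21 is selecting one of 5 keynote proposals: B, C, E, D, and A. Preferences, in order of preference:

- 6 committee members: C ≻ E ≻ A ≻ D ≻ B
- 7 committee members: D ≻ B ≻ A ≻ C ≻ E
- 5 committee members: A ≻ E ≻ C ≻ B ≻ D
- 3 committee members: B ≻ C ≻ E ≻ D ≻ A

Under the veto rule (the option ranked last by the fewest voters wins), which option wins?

Last-place votes: B 6, C 0, E 7, D 5, A 3.
C is ranked last by the fewest voters, so C wins.

C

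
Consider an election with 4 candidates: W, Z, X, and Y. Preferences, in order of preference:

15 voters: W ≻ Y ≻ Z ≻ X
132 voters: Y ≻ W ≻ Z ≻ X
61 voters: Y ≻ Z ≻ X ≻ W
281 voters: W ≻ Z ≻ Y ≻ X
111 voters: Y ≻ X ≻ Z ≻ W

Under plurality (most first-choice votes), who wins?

First-place votes: W 296, Z 0, X 0, Y 304.
Y has the most first-place votes.

Y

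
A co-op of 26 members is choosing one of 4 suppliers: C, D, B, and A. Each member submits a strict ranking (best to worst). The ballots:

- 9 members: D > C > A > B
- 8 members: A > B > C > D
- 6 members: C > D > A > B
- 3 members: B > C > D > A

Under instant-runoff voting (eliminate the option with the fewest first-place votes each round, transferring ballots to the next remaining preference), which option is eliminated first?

Round 1: C 6, D 9, B 3, A 8. Eliminate B.

B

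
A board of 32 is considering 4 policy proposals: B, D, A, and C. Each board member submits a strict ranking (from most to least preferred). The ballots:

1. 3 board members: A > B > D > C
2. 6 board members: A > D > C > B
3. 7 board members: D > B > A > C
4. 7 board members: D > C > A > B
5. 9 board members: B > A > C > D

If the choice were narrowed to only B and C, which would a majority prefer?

Voters preferring B to C: 19; preferring C to B: 13.
B wins the head-to-head.

B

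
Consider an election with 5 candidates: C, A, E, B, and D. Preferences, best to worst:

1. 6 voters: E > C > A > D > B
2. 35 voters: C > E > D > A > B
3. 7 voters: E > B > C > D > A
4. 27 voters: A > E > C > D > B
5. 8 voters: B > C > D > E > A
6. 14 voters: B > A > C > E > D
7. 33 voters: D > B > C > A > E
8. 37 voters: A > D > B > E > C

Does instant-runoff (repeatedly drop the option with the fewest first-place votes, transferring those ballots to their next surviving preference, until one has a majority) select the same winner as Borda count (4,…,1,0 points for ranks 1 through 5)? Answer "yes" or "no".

Instant-runoff — R1 C 35, A 64, E 13, B 22, D 33 (E out); R2 C 41, A 64, B 29, D 33 (B out); R3 C 56, A 78, D 33 (D out); R4 C 89, A 78 (C winner). Winner: C.
Borda — scores: C 344, A 378, E 297, B 282, D 369. Winner: A.
The two methods disagree.

no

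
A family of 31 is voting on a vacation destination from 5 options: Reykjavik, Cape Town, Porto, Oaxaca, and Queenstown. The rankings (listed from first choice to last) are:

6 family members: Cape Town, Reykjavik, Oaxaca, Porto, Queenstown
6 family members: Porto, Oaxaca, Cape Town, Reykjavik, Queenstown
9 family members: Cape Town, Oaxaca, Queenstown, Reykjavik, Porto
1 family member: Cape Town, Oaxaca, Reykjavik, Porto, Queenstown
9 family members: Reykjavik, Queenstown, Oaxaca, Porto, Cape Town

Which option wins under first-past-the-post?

Cape Town

First-place votes: Reykjavik 9, Cape Town 16, Porto 6, Oaxaca 0, Queenstown 0.
Cape Town has the most first-place votes.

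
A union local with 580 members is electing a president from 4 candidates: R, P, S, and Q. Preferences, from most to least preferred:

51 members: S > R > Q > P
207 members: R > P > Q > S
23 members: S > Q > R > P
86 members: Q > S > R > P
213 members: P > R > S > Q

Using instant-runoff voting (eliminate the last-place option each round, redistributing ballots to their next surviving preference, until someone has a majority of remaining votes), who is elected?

R

Round 1: R 207, P 213, S 74, Q 86. Eliminate S.
Round 2: R 258, P 213, Q 109. Eliminate Q.
Round 3: R 367, P 213. R has a majority.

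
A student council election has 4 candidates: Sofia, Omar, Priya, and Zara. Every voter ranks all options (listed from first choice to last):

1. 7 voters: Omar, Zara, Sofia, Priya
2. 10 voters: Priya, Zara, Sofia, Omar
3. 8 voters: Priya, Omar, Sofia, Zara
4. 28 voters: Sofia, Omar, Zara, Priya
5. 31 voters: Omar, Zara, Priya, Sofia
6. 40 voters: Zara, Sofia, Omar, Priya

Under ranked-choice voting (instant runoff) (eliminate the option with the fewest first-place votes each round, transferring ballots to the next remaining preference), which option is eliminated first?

Round 1: Sofia 28, Omar 38, Priya 18, Zara 40. Eliminate Priya.

Priya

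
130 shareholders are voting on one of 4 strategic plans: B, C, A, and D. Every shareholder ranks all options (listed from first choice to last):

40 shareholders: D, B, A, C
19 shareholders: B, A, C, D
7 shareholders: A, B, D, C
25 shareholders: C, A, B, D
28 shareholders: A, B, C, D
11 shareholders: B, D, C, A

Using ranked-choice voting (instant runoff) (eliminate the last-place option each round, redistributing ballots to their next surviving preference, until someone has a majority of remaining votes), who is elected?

Round 1: B 30, C 25, A 35, D 40. Eliminate C.
Round 2: B 30, A 60, D 40. Eliminate B.
Round 3: A 79, D 51. A has a majority.

A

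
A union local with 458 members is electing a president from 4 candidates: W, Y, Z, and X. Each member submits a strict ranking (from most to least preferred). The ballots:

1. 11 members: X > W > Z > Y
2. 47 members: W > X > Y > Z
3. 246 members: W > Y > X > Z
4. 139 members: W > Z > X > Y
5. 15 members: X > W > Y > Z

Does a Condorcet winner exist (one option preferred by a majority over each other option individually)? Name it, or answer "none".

W vs Y: 458–0 for W.
W vs Z: 458–0 for W.
W vs X: 432–26 for W.
W beats every other option head-to-head.

W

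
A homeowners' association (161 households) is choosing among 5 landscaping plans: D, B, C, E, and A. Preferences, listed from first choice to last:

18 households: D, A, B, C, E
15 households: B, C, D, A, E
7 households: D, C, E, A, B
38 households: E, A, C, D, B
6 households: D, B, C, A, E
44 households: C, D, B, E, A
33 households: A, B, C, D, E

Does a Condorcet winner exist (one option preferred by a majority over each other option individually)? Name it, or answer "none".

Checking pairwise contests:
C beats D 130–31.
D beats B 113–48.
A beats C 89–72.
D beats E 123–38.
D beats A 90–71.
Every option loses at least one head-to-head, so there is no Condorcet winner.

none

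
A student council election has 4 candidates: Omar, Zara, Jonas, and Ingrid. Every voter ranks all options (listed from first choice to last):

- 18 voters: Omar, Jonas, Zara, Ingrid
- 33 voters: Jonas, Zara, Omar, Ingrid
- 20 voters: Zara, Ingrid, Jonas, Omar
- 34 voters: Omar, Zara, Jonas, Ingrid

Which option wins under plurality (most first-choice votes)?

Omar

First-place votes: Omar 52, Zara 20, Jonas 33, Ingrid 0.
Omar has the most first-place votes.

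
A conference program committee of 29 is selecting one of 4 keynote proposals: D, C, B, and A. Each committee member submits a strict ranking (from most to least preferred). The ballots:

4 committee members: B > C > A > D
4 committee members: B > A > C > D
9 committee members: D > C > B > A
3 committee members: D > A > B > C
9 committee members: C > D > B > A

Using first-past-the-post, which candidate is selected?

D

First-place votes: D 12, C 9, B 8, A 0.
D has the most first-place votes.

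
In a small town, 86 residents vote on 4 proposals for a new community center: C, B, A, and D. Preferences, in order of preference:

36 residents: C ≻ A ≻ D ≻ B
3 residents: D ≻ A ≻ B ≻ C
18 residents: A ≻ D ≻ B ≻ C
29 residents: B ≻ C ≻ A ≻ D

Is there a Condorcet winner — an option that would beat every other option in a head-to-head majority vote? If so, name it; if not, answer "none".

none

Checking pairwise contests:
B beats C 50–36.
A beats B 57–29.
C beats A 65–21.
C beats D 65–21.
Every option loses at least one head-to-head, so there is no Condorcet winner.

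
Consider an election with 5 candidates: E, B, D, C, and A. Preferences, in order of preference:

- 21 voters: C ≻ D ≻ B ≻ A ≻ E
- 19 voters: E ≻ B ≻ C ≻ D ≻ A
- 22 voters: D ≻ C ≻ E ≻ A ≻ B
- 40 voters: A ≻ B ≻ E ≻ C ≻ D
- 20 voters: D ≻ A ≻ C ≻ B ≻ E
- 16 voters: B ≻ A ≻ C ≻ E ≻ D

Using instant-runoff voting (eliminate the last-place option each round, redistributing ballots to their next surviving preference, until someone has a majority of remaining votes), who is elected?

D

Round 1: E 19, B 16, D 42, C 21, A 40. Eliminate B.
Round 2: E 19, D 42, C 21, A 56. Eliminate E.
Round 3: D 42, C 40, A 56. Eliminate C.
Round 4: D 82, A 56. D has a majority.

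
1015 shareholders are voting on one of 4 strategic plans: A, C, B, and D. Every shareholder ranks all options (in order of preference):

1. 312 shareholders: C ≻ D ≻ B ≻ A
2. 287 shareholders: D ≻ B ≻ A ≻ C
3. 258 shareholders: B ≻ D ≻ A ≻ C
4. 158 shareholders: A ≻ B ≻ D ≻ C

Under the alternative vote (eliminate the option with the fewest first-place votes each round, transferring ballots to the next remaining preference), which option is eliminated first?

A

Round 1: A 158, C 312, B 258, D 287. Eliminate A.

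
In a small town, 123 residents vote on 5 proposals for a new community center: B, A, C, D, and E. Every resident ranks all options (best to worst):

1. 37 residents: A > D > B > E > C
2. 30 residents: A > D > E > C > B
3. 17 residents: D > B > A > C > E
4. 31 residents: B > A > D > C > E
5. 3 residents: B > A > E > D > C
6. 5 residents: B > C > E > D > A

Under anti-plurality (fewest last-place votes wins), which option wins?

Last-place votes: B 30, A 5, C 40, D 0, E 48.
D is ranked last by the fewest voters, so D wins.

D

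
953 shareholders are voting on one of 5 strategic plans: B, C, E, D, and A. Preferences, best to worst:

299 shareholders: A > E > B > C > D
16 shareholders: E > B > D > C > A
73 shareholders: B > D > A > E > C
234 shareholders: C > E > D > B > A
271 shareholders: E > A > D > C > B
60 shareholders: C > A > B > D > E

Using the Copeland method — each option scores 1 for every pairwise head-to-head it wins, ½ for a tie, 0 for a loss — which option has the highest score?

B: loses to C, E, D, and A → score 0.
C: beats B and D; loses to E and A → score 2.
E: beats B, C, D, and A → score 4.
D: beats B; loses to C, E, and A → score 1.
A: beats B, C, and D; loses to E → score 3.
E has the best pairwise record.

E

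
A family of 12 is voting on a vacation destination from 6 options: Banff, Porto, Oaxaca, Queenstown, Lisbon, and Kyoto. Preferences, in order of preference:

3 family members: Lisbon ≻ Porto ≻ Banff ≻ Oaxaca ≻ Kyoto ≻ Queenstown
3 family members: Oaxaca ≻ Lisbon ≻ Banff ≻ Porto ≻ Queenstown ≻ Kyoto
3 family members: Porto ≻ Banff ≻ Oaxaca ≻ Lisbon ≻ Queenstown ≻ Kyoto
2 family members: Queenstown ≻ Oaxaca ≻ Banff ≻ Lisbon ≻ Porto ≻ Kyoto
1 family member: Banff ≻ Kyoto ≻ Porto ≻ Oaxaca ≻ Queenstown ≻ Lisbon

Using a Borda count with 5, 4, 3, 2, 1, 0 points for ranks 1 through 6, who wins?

Banff

Banff: 3·3 + 3·3 + 3·4 + 2·3 + 1·5 = 41
Porto: 3·4 + 3·2 + 3·5 + 2·1 + 1·3 = 38
Oaxaca: 3·2 + 3·5 + 3·3 + 2·4 + 1·2 = 40
Queenstown: 3·0 + 3·1 + 3·1 + 2·5 + 1·1 = 17
Lisbon: 3·5 + 3·4 + 3·2 + 2·2 + 1·0 = 37
Kyoto: 3·1 + 3·0 + 3·0 + 2·0 + 1·4 = 7
Banff has the highest Borda score (41).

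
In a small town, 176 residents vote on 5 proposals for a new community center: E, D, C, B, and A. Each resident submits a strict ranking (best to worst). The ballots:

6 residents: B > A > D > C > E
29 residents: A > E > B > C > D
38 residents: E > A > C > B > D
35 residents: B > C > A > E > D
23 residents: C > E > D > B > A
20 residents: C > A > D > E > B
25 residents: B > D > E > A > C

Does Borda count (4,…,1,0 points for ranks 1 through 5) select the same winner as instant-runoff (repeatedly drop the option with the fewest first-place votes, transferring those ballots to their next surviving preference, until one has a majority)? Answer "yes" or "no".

Borda — scores: E 413, D 173, C 388, B 383, A 403. Winner: E.
Instant-runoff — R1 E 38, D 0, C 43, B 66, A 29 (D out); R2 E 38, C 43, B 66, A 29 (A out); R3 E 67, C 43, B 66 (C out); R4 E 110, B 66 (E winner). Winner: E.
The two methods agree.

yes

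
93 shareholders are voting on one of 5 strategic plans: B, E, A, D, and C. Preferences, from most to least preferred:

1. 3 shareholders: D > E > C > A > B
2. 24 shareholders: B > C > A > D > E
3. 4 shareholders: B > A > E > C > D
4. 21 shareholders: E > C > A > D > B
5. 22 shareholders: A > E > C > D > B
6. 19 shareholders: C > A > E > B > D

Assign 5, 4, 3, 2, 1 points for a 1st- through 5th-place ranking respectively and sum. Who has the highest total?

C

B: 3·1 + 24·5 + 4·5 + 21·1 + 22·1 + 19·2 = 224
E: 3·4 + 24·1 + 4·3 + 21·5 + 22·4 + 19·3 = 298
A: 3·2 + 24·3 + 4·4 + 21·3 + 22·5 + 19·4 = 343
D: 3·5 + 24·2 + 4·1 + 21·2 + 22·2 + 19·1 = 172
C: 3·3 + 24·4 + 4·2 + 21·4 + 22·3 + 19·5 = 358
C has the highest Borda score (358).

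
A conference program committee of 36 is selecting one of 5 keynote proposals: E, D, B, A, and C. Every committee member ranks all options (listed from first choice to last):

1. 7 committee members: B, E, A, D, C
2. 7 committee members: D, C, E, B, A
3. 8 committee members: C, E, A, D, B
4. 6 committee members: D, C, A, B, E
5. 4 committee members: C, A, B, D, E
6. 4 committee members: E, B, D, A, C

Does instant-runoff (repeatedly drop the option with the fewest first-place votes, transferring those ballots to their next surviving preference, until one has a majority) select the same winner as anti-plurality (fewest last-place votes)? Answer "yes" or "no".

Instant-runoff — R1 E 4, D 13, B 7, A 0, C 12 (A out); R2 E 4, D 13, B 7, C 12 (E out); R3 D 13, B 11, C 12 (B out); R4 D 24, C 12 (D winner). Winner: D.
Anti-plurality — last-place votes: E 10, D 0, B 8, A 7, C 11. Winner: D.
The two methods agree.

yes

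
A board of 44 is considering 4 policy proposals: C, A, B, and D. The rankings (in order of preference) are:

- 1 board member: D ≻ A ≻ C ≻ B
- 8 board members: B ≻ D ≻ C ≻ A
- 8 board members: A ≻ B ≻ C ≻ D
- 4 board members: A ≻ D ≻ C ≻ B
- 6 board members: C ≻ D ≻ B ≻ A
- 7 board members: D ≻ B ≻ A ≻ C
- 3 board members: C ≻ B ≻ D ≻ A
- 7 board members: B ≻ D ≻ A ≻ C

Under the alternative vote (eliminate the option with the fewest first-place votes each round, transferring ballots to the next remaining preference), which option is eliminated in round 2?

Round 1: C 9, A 12, B 15, D 8. Eliminate D.
Round 2: C 9, A 13, B 22. Eliminate C.

C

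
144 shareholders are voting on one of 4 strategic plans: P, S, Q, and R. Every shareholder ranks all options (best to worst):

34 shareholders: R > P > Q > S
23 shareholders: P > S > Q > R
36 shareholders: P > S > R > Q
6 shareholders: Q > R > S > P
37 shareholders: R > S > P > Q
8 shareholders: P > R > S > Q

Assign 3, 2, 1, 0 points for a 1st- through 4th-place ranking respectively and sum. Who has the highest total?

P

P: 34·2 + 23·3 + 36·3 + 6·0 + 37·1 + 8·3 = 306
S: 34·0 + 23·2 + 36·2 + 6·1 + 37·2 + 8·1 = 206
Q: 34·1 + 23·1 + 36·0 + 6·3 + 37·0 + 8·0 = 75
R: 34·3 + 23·0 + 36·1 + 6·2 + 37·3 + 8·2 = 277
P has the highest Borda score (306).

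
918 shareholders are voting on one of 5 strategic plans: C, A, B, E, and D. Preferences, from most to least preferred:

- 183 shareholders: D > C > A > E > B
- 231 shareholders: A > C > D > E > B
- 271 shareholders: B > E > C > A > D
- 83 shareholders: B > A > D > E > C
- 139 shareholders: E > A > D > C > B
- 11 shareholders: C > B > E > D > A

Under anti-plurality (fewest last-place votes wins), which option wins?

E

Last-place votes: C 83, A 11, B 553, E 0, D 271.
E is ranked last by the fewest voters, so E wins.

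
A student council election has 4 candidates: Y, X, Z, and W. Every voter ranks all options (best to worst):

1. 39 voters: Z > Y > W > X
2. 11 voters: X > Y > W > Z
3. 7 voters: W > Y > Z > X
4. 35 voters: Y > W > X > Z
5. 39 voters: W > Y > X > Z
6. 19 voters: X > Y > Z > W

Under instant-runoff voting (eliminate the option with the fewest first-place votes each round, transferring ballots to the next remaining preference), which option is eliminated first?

Round 1: Y 35, X 30, Z 39, W 46. Eliminate X.

X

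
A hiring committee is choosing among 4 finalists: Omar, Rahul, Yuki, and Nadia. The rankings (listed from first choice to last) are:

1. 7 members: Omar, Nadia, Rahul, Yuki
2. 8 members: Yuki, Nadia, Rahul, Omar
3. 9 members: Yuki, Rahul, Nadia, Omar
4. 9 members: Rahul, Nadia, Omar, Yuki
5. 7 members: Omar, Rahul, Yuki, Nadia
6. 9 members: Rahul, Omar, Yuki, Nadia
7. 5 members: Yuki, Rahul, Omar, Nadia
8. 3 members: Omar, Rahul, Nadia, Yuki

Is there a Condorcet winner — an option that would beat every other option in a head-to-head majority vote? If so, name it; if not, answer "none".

Rahul vs Omar: 40–17 for Rahul.
Rahul vs Yuki: 35–22 for Rahul.
Rahul vs Nadia: 42–15 for Rahul.
Rahul beats every other option head-to-head.

Rahul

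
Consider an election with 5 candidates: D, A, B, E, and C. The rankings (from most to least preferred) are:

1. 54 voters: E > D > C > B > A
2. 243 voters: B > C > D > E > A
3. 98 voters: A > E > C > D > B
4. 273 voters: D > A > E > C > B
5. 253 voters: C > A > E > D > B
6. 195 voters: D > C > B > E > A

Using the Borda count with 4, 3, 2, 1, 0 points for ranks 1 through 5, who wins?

C

D: 54·3 + 243·2 + 98·1 + 273·4 + 253·1 + 195·4 = 2871
A: 54·0 + 243·0 + 98·4 + 273·3 + 253·3 + 195·0 = 1970
B: 54·1 + 243·4 + 98·0 + 273·0 + 253·0 + 195·2 = 1416
E: 54·4 + 243·1 + 98·3 + 273·2 + 253·2 + 195·1 = 2000
C: 54·2 + 243·3 + 98·2 + 273·1 + 253·4 + 195·3 = 2903
C has the highest Borda score (2903).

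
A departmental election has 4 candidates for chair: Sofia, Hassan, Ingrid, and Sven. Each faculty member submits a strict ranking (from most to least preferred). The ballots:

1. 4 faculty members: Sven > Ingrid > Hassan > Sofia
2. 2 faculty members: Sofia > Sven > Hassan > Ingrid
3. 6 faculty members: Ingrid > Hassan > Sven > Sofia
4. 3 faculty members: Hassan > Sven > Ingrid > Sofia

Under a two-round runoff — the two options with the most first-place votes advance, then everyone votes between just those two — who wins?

Round 1 first-place votes: Sofia 2, Hassan 3, Ingrid 6, Sven 4.
Ingrid and Sven advance.
Runoff: Ingrid is preferred to Sven by 6 voters; Sven by 9.
Sven wins the runoff.

Sven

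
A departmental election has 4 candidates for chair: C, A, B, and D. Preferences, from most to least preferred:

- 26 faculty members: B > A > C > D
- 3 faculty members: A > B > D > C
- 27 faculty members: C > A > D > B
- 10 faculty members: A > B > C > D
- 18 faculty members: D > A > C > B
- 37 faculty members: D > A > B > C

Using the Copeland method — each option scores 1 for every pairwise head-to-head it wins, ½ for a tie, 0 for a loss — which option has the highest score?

A

C: beats D; loses to A and B → score 1.
A: beats C, B, and D → score 3.
B: beats C; loses to A and D → score 1.
D: beats B; loses to C and A → score 1.
A has the best pairwise record.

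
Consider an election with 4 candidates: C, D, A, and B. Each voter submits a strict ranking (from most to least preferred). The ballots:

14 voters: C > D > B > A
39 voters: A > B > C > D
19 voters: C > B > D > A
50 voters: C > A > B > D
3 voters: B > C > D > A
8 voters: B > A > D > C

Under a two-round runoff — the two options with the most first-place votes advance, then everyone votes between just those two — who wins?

Round 1 first-place votes: C 83, D 0, A 39, B 11.
C and A advance.
Runoff: C is preferred to A by 86 voters; A by 47.
C wins the runoff.

C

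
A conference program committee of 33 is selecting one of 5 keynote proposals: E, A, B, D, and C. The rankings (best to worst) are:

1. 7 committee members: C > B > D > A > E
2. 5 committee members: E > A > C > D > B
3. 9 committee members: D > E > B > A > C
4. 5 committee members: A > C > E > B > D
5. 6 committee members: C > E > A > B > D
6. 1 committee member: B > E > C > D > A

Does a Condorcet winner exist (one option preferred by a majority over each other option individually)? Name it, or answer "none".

none

Checking pairwise contests:
C beats E 18–15.
E beats A 21–12.
E beats B 25–8.
E beats D 17–16.
A beats C 19–14.
Every option loses at least one head-to-head, so there is no Condorcet winner.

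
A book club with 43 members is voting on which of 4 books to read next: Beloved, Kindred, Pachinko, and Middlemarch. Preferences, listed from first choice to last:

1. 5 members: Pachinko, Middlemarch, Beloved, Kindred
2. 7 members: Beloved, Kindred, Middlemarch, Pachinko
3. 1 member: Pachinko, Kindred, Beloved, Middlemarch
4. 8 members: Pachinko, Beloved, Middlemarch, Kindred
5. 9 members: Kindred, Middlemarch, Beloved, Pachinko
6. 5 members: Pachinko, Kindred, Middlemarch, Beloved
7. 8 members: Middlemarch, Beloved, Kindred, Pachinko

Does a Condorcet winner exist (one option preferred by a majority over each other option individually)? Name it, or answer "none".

none

Checking pairwise contests:
Middlemarch beats Beloved 27–16.
Beloved beats Kindred 28–15.
Beloved beats Pachinko 24–19.
Kindred beats Middlemarch 22–21.
Every option loses at least one head-to-head, so there is no Condorcet winner.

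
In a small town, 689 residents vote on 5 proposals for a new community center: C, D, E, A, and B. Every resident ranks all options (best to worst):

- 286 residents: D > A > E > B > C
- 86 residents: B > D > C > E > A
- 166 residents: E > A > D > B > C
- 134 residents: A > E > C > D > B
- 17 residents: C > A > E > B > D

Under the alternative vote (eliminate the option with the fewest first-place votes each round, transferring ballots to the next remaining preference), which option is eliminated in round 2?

Round 1: C 17, D 286, E 166, A 134, B 86. Eliminate C.
Round 2: D 286, E 166, A 151, B 86. Eliminate B.

B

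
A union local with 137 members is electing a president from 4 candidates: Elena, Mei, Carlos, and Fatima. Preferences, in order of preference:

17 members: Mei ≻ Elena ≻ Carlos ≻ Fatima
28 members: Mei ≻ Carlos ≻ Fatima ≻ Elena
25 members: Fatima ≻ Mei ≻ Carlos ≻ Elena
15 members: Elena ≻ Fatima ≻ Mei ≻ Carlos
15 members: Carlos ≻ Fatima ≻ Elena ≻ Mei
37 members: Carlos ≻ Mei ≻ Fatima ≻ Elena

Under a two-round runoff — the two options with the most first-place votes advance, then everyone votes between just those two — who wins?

Mei

Round 1 first-place votes: Elena 15, Mei 45, Carlos 52, Fatima 25.
Carlos and Mei advance.
Runoff: Carlos is preferred to Mei by 52 voters; Mei by 85.
Mei wins the runoff.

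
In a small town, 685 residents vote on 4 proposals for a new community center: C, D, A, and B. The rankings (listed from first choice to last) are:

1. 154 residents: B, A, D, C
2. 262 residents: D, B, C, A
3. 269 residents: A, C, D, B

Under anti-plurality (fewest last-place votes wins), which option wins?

D

Last-place votes: C 154, D 0, A 262, B 269.
D is ranked last by the fewest voters, so D wins.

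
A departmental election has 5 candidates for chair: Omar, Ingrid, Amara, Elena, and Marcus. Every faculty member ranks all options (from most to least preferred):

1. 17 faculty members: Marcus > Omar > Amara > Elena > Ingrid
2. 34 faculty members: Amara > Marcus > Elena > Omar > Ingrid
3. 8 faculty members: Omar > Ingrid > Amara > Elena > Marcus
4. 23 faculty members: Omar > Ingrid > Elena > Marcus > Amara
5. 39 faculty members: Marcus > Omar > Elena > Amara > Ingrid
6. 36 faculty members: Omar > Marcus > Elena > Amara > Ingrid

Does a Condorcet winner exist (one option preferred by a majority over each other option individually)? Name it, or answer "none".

Marcus vs Omar: 90–67 for Marcus.
Marcus vs Ingrid: 126–31 for Marcus.
Marcus vs Amara: 115–42 for Marcus.
Marcus vs Elena: 126–31 for Marcus.
Marcus beats every other option head-to-head.

Marcus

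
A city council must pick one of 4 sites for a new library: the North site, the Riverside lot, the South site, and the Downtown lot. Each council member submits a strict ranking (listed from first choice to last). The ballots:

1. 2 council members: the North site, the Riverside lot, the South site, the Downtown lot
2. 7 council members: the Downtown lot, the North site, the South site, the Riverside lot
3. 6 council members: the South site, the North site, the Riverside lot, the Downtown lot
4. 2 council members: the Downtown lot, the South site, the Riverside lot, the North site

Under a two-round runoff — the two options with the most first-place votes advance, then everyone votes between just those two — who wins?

the Downtown lot

Round 1 first-place votes: the North site 2, the Riverside lot 0, the South site 6, the Downtown lot 9.
the Downtown lot and the South site advance.
Runoff: the Downtown lot is preferred to the South site by 9 voters; the South site by 8.
the Downtown lot wins the runoff.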